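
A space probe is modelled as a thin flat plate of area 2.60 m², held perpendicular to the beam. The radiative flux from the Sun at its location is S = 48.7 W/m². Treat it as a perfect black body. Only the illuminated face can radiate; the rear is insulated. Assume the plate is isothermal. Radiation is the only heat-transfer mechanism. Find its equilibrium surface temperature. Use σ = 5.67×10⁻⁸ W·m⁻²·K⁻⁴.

At equilibrium, absorbed power = emitted power.
Absorbing cross-section = A = 2.600 m²; emitting surface = A = 2.600 m² (ratio 1).
S·A_cross = εσ·A_surf·T⁴  ⇒  T⁴ = S/(1σ).
T⁴ = 1.00·48.7/(1·5.67×10⁻⁸) = 8.589×10⁸ K⁴.
T = (8.589×10⁸)^(1/4).

T ≈ 171 K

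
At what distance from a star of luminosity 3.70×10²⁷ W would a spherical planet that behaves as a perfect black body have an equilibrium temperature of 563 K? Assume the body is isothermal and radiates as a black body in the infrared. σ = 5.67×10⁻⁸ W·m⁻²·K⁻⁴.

For an isothermal black-emitting sphere, (1−a)S·πr² = σ·4πr²·T⁴ ⇒ S = 4σT⁴/(1−a).
S = 4·5.67×10⁻⁸·(563)⁴/1.00 = 22790 W/m².
Flux falls as S = L/(4πd²), so d = √(L/(4πS)) = √(3.70×10²⁷/(4π·22790)).

d ≈ 1.14×10¹¹ m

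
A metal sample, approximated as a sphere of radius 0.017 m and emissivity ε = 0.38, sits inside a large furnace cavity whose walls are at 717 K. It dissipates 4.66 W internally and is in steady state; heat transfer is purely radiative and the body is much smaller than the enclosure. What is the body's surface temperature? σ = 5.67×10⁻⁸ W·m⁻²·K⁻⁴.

T ≈ 754 K

For a small grey body in a large enclosure, net radiated power = εσA(T⁴ − T_w⁴).
Steady state: P = εσA(T⁴ − T_w⁴) with A = 4πr² = 0.003632 m².
T⁴ = P/(εσA) + T_w⁴ = 4.66/(0.38·5.67×10⁻⁸·0.003632) + (717)⁴
    = 5.955×10¹⁰ + 2.643×10¹¹ = 3.238×10¹¹ K⁴.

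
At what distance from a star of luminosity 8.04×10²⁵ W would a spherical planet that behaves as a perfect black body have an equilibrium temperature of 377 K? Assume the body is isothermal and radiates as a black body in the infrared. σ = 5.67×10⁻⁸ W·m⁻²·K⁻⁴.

For an isothermal black-emitting sphere, (1−a)S·πr² = σ·4πr²·T⁴ ⇒ S = 4σT⁴/(1−a).
S = 4·5.67×10⁻⁸·(377)⁴/1.00 = 4582 W/m².
Flux falls as S = L/(4πd²), so d = √(L/(4πS)) = √(8.04×10²⁵/(4π·4582)).

d ≈ 3.74×10¹⁰ m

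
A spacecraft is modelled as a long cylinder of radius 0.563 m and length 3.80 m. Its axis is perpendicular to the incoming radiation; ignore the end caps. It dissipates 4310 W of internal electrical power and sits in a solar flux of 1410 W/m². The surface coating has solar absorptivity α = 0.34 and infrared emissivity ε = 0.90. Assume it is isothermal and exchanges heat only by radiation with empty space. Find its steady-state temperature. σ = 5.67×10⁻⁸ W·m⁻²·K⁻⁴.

At steady state, absorbed solar power + internal power = radiated power.
Absorbed: α·S·A_cross = 0.34·1410·4.279 = 2051 W (cross-section 2rL).
Total input = 2051 + 4310 = 6361 W.
Radiated: εσ·A_surf·T⁴ with A_surf = 2πrL = 13.44 m².
T⁴ = 6361/(0.90·5.67×10⁻⁸·13.44) = 9.274×10⁹ K⁴.

T ≈ 310 K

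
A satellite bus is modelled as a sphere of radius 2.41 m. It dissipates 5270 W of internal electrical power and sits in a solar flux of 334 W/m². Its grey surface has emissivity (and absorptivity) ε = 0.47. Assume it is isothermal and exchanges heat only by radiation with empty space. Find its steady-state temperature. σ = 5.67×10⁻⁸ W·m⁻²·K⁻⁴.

At steady state, absorbed solar power + internal power = radiated power.
Absorbed: α·S·A_cross = 0.47·334·18.25 = 2864 W (cross-section πr²).
Total input = 2864 + 5270 = 8134 W.
Radiated: εσ·A_surf·T⁴ with A_surf = 4πr² = 72.99 m².
T⁴ = 8134/(0.47·5.67×10⁻⁸·72.99) = 4.182×10⁹ K⁴.

T ≈ 254 K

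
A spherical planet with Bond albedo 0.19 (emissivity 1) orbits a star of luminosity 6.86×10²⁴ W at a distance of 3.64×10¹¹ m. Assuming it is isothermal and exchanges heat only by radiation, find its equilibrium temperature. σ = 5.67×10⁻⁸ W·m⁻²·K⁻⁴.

First find the stellar flux at distance d: S = L/(4πd²) = 6.86×10²⁴/(4π·(3.64×10¹¹)²) = 4.120 W/m².
For an isothermal sphere, absorbed (1−a)S·πr² = emitted σ·4πr²·T⁴, so T⁴ = (1−a)S/(4σ).
T⁴ = 0.810·4.120/(4·5.67×10⁻⁸) = 1.471×10⁷ K⁴.

T ≈ 61.9 K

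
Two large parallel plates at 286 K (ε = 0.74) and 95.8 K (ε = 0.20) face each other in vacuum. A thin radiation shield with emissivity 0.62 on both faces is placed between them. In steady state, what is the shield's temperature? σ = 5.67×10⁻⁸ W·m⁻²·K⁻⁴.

In steady state the net flux on the hot side equals that on the cold side.
σ(T₁⁴−T_s⁴)/D₁ = σ(T_s⁴−T₂⁴)/D₂, with D₁ = 1/ε₁+1/ε_s−1 = 1.964, D₂ = 1/ε_s+1/ε₂−1 = 5.613.
Solve for T_s⁴: T_s⁴ = (D₂·T₁⁴ + D₁·T₂⁴)/(D₁+D₂) = 4.978×10⁹ K⁴.

T_s ≈ 266 K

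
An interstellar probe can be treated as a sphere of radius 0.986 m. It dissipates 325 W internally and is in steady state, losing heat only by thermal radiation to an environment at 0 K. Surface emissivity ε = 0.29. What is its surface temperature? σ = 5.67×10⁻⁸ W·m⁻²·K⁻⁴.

T ≈ 201 K

Steady state: internal power = radiated power, P = εσA T⁴.
Radiating area A = 4πr² = 12.22 m².
T⁴ = P/(εσA) = 325/(0.29·5.67×10⁻⁸·12.22) = 1.618×10⁹ K⁴.
T = (1.618×10⁹)^(1/4).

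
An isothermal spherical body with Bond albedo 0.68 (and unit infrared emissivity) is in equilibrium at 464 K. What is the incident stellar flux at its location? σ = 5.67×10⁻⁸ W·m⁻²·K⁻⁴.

S ≈ 32900 W/m²

(1−a)S·πr² = σ·4πr²·T⁴ ⇒ S = 4σT⁴/(1−a).
S = 4·5.67×10⁻⁸·4.635×10¹⁰/0.320.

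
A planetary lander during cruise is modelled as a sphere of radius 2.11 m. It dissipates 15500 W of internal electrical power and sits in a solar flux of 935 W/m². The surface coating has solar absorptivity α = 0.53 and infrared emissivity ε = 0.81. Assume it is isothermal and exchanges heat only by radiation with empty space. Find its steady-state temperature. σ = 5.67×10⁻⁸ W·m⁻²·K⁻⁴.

At steady state, absorbed solar power + internal power = radiated power.
Absorbed: α·S·A_cross = 0.53·935·13.99 = 6931 W (cross-section πr²).
Total input = 6931 + 15500 = 22430 W.
Radiated: εσ·A_surf·T⁴ with A_surf = 4πr² = 55.95 m².
T⁴ = 22430/(0.81·5.67×10⁻⁸·55.95) = 8.730×10⁹ K⁴.

T ≈ 306 K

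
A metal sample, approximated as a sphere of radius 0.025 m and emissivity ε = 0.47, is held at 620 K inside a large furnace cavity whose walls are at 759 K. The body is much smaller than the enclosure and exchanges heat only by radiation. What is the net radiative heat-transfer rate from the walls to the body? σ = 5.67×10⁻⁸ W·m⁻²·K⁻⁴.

P_net ≈ 38.5 W

For a small grey body in a large enclosure: P_net = εσA(T_body⁴ − T_wall⁴).
A = 4πr² = 0.007854 m²; T_body⁴ − T_wall⁴ = 1.478×10¹¹ − 3.319×10¹¹ = -1.841×10¹¹ K⁴.
|P_net| = 0.47·5.67×10⁻⁸·0.007854·1.841×10¹¹.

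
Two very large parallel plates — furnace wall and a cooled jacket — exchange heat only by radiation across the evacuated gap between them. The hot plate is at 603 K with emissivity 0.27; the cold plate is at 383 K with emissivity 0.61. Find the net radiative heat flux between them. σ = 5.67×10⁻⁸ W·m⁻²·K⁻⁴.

For two infinite grey parallel plates, q = σ(T₁⁴ − T₂⁴)/(1/ε₁ + 1/ε₂ − 1).
T₁⁴ − T₂⁴ = 1.322×10¹¹ − 2.152×10¹⁰ = 1.107×10¹¹ K⁴.
1/ε₁ + 1/ε₂ − 1 = 3.704 + 1.639 − 1 = 4.343.
q = 5.67×10⁻⁸ × 1.107×10¹¹ / 4.343.

q ≈ 1450 W/m²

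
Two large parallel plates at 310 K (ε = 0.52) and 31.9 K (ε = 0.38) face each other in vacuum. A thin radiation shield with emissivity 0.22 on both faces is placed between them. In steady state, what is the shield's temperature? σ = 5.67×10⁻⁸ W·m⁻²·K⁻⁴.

In steady state the net flux on the hot side equals that on the cold side.
σ(T₁⁴−T_s⁴)/D₁ = σ(T_s⁴−T₂⁴)/D₂, with D₁ = 1/ε₁+1/ε_s−1 = 5.469, D₂ = 1/ε_s+1/ε₂−1 = 6.177.
Solve for T_s⁴: T_s⁴ = (D₂·T₁⁴ + D₁·T₂⁴)/(D₁+D₂) = 4.899×10⁹ K⁴.

T_s ≈ 265 K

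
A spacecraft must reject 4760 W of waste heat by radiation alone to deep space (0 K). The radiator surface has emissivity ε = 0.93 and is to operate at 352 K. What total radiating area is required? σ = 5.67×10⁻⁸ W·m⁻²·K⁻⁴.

A ≈ 5.88 m²

P = εσA T⁴ ⇒ A = P/(εσT⁴).
T⁴ = 1.535×10¹⁰ K⁴.
A = 4760/(0.93 × 5.67×10⁻⁸ × 1.535×10¹⁰).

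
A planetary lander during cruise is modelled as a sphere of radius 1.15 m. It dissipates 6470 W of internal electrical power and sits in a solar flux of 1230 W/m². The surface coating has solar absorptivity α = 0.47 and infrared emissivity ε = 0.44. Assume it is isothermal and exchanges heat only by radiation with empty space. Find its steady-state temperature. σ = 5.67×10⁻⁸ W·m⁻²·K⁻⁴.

At steady state, absorbed solar power + internal power = radiated power.
Absorbed: α·S·A_cross = 0.47·1230·4.155 = 2402 W (cross-section πr²).
Total input = 2402 + 6470 = 8872 W.
Radiated: εσ·A_surf·T⁴ with A_surf = 4πr² = 16.62 m².
T⁴ = 8872/(0.44·5.67×10⁻⁸·16.62) = 2.140×10¹⁰ K⁴.

T ≈ 382 K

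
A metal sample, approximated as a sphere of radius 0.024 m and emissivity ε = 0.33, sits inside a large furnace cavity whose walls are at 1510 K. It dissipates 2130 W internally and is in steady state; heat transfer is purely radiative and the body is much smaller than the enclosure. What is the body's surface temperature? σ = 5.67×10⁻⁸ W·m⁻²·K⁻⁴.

T ≈ 2140 K

For a small grey body in a large enclosure, net radiated power = εσA(T⁴ − T_w⁴).
Steady state: P = εσA(T⁴ − T_w⁴) with A = 4πr² = 0.007238 m².
T⁴ = P/(εσA) + T_w⁴ = 2130/(0.33·5.67×10⁻⁸·0.007238) + (1510)⁴
    = 1.573×10¹³ + 5.199×10¹² = 2.093×10¹³ K⁴.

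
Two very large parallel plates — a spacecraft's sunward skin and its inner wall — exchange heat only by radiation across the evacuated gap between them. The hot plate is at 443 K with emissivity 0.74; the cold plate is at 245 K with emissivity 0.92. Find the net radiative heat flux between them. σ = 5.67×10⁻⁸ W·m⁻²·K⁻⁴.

q ≈ 1380 W/m²

For two infinite grey parallel plates, q = σ(T₁⁴ − T₂⁴)/(1/ε₁ + 1/ε₂ − 1).
T₁⁴ − T₂⁴ = 3.851×10¹⁰ − 3.603×10⁹ = 3.491×10¹⁰ K⁴.
1/ε₁ + 1/ε₂ − 1 = 1.351 + 1.087 − 1 = 1.438.
q = 5.67×10⁻⁸ × 3.491×10¹⁰ / 1.438.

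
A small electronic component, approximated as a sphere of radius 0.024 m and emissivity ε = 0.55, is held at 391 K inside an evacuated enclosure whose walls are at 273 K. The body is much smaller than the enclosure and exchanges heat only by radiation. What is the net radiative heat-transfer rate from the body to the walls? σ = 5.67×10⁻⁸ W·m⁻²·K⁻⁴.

For a small grey body in a large enclosure: P_net = εσA(T_body⁴ − T_wall⁴).
A = 4πr² = 0.007238 m²; T_body⁴ − T_wall⁴ = 2.337×10¹⁰ − 5.555×10⁹ = 1.782×10¹⁰ K⁴.
|P_net| = 0.55·5.67×10⁻⁸·0.007238·1.782×10¹⁰.

P_net ≈ 4.02 W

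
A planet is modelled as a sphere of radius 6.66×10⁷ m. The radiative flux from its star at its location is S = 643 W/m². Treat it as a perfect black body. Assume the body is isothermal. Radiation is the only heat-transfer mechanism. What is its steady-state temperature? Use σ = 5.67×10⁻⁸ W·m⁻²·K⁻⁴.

T ≈ 231 K

At equilibrium, absorbed power = emitted power.
Absorbing cross-section = πr² = 1.393×10¹⁶ m²; emitting surface = 4πr² = 5.574×10¹⁶ m² (ratio 4).
S·A_cross = εσ·A_surf·T⁴  ⇒  T⁴ = S/(4σ).
T⁴ = 1.00·643/(4·5.67×10⁻⁸) = 2.835×10⁹ K⁴.
T = (2.835×10⁹)^(1/4).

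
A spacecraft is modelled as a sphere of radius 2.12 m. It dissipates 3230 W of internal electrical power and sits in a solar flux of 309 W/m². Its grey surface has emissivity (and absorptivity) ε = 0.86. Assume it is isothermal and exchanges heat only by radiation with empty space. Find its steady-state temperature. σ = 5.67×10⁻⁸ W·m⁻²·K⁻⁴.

T ≈ 224 K

At steady state, absorbed solar power + internal power = radiated power.
Absorbed: α·S·A_cross = 0.86·309·14.12 = 3752 W (cross-section πr²).
Total input = 3752 + 3230 = 6982 W.
Radiated: εσ·A_surf·T⁴ with A_surf = 4πr² = 56.48 m².
T⁴ = 6982/(0.86·5.67×10⁻⁸·56.48) = 2.535×10⁹ K⁴.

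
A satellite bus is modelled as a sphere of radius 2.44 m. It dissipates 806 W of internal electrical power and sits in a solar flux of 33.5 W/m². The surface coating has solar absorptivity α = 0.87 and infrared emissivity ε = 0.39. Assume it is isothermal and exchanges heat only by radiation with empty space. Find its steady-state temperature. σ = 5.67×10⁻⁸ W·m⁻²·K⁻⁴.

T ≈ 169 K

At steady state, absorbed solar power + internal power = radiated power.
Absorbed: α·S·A_cross = 0.87·33.5·18.70 = 545.1 W (cross-section πr²).
Total input = 545.1 + 806 = 1351 W.
Radiated: εσ·A_surf·T⁴ with A_surf = 4πr² = 74.82 m².
T⁴ = 1351/(0.39·5.67×10⁻⁸·74.82) = 8.167×10⁸ K⁴.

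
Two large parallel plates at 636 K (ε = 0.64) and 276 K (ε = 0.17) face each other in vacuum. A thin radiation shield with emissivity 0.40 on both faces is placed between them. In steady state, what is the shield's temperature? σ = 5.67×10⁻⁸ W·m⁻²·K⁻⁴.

In steady state the net flux on the hot side equals that on the cold side.
σ(T₁⁴−T_s⁴)/D₁ = σ(T_s⁴−T₂⁴)/D₂, with D₁ = 1/ε₁+1/ε_s−1 = 3.062, D₂ = 1/ε_s+1/ε₂−1 = 7.382.
Solve for T_s⁴: T_s⁴ = (D₂·T₁⁴ + D₁·T₂⁴)/(D₁+D₂) = 1.173×10¹¹ K⁴.

T_s ≈ 585 K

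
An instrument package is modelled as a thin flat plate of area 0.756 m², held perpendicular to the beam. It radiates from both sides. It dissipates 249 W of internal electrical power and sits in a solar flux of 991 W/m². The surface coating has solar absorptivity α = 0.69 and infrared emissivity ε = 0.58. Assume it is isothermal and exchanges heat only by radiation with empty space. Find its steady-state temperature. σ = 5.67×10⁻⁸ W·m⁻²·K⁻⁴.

T ≈ 352 K

At steady state, absorbed solar power + internal power = radiated power.
Absorbed: α·S·A_cross = 0.69·991·0.7560 = 516.9 W (cross-section A).
Total input = 516.9 + 249 = 765.9 W.
Radiated: εσ·A_surf·T⁴ with A_surf = 2A = 1.512 m².
T⁴ = 765.9/(0.58·5.67×10⁻⁸·1.512) = 1.540×10¹⁰ K⁴.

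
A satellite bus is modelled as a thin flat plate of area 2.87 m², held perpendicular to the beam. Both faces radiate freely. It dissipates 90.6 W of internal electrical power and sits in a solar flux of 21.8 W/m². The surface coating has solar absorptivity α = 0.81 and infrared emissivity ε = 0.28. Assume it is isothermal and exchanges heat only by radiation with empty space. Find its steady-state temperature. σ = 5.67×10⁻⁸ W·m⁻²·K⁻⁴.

At steady state, absorbed solar power + internal power = radiated power.
Absorbed: α·S·A_cross = 0.81·21.8·2.870 = 50.68 W (cross-section A).
Total input = 50.68 + 90.6 = 141.3 W.
Radiated: εσ·A_surf·T⁴ with A_surf = 2A = 5.740 m².
T⁴ = 141.3/(0.28·5.67×10⁻⁸·5.740) = 1.550×10⁹ K⁴.

T ≈ 198 K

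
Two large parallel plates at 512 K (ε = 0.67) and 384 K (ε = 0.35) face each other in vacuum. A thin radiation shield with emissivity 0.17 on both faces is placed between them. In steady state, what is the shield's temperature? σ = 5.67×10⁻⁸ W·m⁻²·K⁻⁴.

T_s ≈ 467 K

In steady state the net flux on the hot side equals that on the cold side.
σ(T₁⁴−T_s⁴)/D₁ = σ(T_s⁴−T₂⁴)/D₂, with D₁ = 1/ε₁+1/ε_s−1 = 6.375, D₂ = 1/ε_s+1/ε₂−1 = 7.739.
Solve for T_s⁴: T_s⁴ = (D₂·T₁⁴ + D₁·T₂⁴)/(D₁+D₂) = 4.750×10¹⁰ K⁴.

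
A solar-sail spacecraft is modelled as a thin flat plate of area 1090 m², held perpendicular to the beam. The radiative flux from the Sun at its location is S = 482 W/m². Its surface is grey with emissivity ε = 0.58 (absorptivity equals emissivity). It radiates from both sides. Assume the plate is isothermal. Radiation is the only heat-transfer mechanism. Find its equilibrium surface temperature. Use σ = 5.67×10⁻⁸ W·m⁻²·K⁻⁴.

T ≈ 255 K

At equilibrium, absorbed power = emitted power.
Absorbing cross-section = A = 1090 m²; emitting surface = 2A = 2180 m² (ratio 2).
εS·A_cross = εσ·A_surf·T⁴  ⇒  T⁴ = S/(2σ)   (ε cancels).
T⁴ = 482/(2·5.67×10⁻⁸) = 4.250×10⁹ K⁴.
T = (4.250×10⁹)^(1/4).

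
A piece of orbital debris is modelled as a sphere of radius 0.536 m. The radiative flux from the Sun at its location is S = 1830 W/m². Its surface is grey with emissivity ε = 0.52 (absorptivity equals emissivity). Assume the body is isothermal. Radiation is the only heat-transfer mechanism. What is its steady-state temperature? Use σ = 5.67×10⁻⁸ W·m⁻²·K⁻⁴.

At equilibrium, absorbed power = emitted power.
Absorbing cross-section = πr² = 0.9026 m²; emitting surface = 4πr² = 3.610 m² (ratio 4).
εS·A_cross = εσ·A_surf·T⁴  ⇒  T⁴ = S/(4σ)   (ε cancels).
T⁴ = 1830/(4·5.67×10⁻⁸) = 8.069×10⁹ K⁴.
T = (8.069×10⁹)^(1/4).

T ≈ 300 K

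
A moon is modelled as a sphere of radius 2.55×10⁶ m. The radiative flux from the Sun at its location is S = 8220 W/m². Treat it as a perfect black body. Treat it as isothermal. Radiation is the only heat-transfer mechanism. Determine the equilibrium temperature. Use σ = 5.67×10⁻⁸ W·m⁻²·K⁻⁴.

T ≈ 436 K

At equilibrium, absorbed power = emitted power.
Absorbing cross-section = πr² = 2.043×10¹³ m²; emitting surface = 4πr² = 8.171×10¹³ m² (ratio 4).
S·A_cross = εσ·A_surf·T⁴  ⇒  T⁴ = S/(4σ).
T⁴ = 1.00·8220/(4·5.67×10⁻⁸) = 3.624×10¹⁰ K⁴.
T = (3.624×10¹⁰)^(1/4).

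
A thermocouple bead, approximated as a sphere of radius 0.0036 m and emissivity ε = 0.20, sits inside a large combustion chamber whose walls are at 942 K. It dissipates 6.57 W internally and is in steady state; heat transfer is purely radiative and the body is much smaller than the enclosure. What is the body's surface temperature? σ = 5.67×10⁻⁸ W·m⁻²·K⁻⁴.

For a small grey body in a large enclosure, net radiated power = εσA(T⁴ − T_w⁴).
Steady state: P = εσA(T⁴ − T_w⁴) with A = 4πr² = 1.629×10⁻⁴ m².
T⁴ = P/(εσA) + T_w⁴ = 6.57/(0.20·5.67×10⁻⁸·1.629×10⁻⁴) + (942)⁴
    = 3.557×10¹² + 7.874×10¹¹ = 4.345×10¹² K⁴.

T ≈ 1440 K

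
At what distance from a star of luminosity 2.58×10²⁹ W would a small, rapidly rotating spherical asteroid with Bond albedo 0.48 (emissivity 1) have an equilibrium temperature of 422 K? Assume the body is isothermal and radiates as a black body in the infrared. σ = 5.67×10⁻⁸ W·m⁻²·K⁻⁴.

d ≈ 1.22×10¹² m

For an isothermal black-emitting sphere, (1−a)S·πr² = σ·4πr²·T⁴ ⇒ S = 4σT⁴/(1−a).
S = 4·5.67×10⁻⁸·(422)⁴/0.520 = 13830 W/m².
Flux falls as S = L/(4πd²), so d = √(L/(4πS)) = √(2.58×10²⁹/(4π·13830)).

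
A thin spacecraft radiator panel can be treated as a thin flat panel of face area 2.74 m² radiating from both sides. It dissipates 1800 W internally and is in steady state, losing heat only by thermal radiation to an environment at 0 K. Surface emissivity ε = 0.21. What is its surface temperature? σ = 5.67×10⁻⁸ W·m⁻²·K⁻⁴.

Steady state: internal power = radiated power, P = εσA T⁴.
Radiating area A = 2·2.74 = 5.480 m².
T⁴ = P/(εσA) = 1800/(0.21·5.67×10⁻⁸·5.480) = 2.759×10¹⁰ K⁴.
T = (2.759×10¹⁰)^(1/4).

T ≈ 408 K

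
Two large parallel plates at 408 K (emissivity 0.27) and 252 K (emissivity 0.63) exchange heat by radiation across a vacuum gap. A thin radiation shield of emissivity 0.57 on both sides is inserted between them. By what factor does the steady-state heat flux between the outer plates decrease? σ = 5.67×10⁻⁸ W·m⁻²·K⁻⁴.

factor ≈ 1.58

Without shield: q₀ = σΔ(T⁴)/(1/ε₁+1/ε₂−1) with denominator 4.291.
With shield the two gaps are in series; the resistances add: (1/ε₁+1/ε_s−1)+(1/ε_s+1/ε₂−1) = 4.458+2.342 = 6.800.
Heat-flux ratio q₀/q = 6.800/4.291.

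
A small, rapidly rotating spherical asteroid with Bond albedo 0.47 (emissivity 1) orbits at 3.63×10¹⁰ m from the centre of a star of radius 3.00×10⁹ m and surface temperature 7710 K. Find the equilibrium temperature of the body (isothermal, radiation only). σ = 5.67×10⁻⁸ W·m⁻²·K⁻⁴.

T ≈ 1340 K

The star's surface emits σT_*⁴; at distance d the flux is S = σT_*⁴(R_*/d)².
S = 5.67×10⁻⁸·(7710)⁴·(3.00×10⁹/3.63×10¹⁰)² = 1.368×10⁶ W/m².
For an isothermal sphere T⁴ = (1−a)S/(4σ) = 3.198×10¹² K⁴.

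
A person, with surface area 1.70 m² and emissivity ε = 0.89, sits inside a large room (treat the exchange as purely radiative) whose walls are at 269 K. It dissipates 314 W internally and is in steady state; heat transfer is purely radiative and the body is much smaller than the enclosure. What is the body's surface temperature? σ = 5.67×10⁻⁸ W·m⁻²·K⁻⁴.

T ≈ 307 K

For a small grey body in a large enclosure, net radiated power = εσA(T⁴ − T_w⁴).
Steady state: P = εσA(T⁴ − T_w⁴) with A = 1.70 m².
T⁴ = P/(εσA) + T_w⁴ = 314/(0.89·5.67×10⁻⁸·1.700) + (269)⁴
    = 3.660×10⁹ + 5.236×10⁹ = 8.896×10⁹ K⁴.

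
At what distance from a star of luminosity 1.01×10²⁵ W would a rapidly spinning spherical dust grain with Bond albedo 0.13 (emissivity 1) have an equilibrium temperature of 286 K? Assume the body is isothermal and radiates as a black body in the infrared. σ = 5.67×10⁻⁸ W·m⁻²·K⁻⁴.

For an isothermal black-emitting sphere, (1−a)S·πr² = σ·4πr²·T⁴ ⇒ S = 4σT⁴/(1−a).
S = 4·5.67×10⁻⁸·(286)⁴/0.870 = 1744 W/m².
Flux falls as S = L/(4πd²), so d = √(L/(4πS)) = √(1.01×10²⁵/(4π·1744)).

d ≈ 2.15×10¹⁰ m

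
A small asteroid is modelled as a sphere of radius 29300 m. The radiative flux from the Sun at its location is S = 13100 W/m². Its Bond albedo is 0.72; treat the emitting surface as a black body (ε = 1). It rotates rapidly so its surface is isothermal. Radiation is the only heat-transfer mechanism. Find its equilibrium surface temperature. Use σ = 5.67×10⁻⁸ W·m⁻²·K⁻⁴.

T ≈ 357 K

At equilibrium, absorbed power = emitted power.
Absorbing cross-section = πr² = 2.697×10⁹ m²; emitting surface = 4πr² = 1.079×10¹⁰ m² (ratio 4).
(1−a)S·A_cross = εσ·A_surf·T⁴  ⇒  T⁴ = (1−a)S/(4σ).
T⁴ = 0.280·13100/(4·5.67×10⁻⁸) = 1.617×10¹⁰ K⁴.
T = (1.617×10¹⁰)^(1/4).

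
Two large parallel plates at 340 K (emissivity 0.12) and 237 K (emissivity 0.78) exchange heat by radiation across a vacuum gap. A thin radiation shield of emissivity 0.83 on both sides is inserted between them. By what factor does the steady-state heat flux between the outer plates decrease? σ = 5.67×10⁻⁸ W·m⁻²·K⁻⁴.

Without shield: q₀ = σΔ(T⁴)/(1/ε₁+1/ε₂−1) with denominator 8.615.
With shield the two gaps are in series; the resistances add: (1/ε₁+1/ε_s−1)+(1/ε_s+1/ε₂−1) = 8.538+1.487 = 10.03.
Heat-flux ratio q₀/q = 10.03/8.615.

factor ≈ 1.16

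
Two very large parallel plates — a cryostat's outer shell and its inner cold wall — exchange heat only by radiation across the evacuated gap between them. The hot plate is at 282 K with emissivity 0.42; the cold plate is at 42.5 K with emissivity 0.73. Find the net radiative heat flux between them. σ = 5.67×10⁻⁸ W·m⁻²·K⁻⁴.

q ≈ 130 W/m²

For two infinite grey parallel plates, q = σ(T₁⁴ − T₂⁴)/(1/ε₁ + 1/ε₂ − 1).
T₁⁴ − T₂⁴ = 6.324×10⁹ − 3.263×10⁶ = 6.321×10⁹ K⁴.
1/ε₁ + 1/ε₂ − 1 = 2.381 + 1.370 − 1 = 2.751.
q = 5.67×10⁻⁸ × 6.321×10⁹ / 2.751.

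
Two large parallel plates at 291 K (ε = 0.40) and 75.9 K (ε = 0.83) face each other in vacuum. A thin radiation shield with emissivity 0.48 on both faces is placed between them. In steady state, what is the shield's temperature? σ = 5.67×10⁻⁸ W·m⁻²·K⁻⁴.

T_s ≈ 230 K

In steady state the net flux on the hot side equals that on the cold side.
σ(T₁⁴−T_s⁴)/D₁ = σ(T_s⁴−T₂⁴)/D₂, with D₁ = 1/ε₁+1/ε_s−1 = 3.583, D₂ = 1/ε_s+1/ε₂−1 = 2.288.
Solve for T_s⁴: T_s⁴ = (D₂·T₁⁴ + D₁·T₂⁴)/(D₁+D₂) = 2.815×10⁹ K⁴.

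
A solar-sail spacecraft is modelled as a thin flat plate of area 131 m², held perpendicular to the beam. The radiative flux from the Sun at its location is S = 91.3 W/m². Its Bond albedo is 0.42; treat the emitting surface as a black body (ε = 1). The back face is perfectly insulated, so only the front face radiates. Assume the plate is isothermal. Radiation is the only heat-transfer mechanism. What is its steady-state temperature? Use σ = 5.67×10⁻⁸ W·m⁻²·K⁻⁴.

T ≈ 175 K

At equilibrium, absorbed power = emitted power.
Absorbing cross-section = A = 131.0 m²; emitting surface = A = 131.0 m² (ratio 1).
(1−a)S·A_cross = εσ·A_surf·T⁴  ⇒  T⁴ = (1−a)S/(1σ).
T⁴ = 0.580·91.3/(1·5.67×10⁻⁸) = 9.339×10⁸ K⁴.
T = (9.339×10⁸)^(1/4).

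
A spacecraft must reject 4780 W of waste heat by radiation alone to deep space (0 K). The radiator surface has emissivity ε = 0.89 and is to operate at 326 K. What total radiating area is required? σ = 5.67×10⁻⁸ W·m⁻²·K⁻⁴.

P = εσA T⁴ ⇒ A = P/(εσT⁴).
T⁴ = 1.129×10¹⁰ K⁴.
A = 4780/(0.89 × 5.67×10⁻⁸ × 1.129×10¹⁰).

A ≈ 8.39 m²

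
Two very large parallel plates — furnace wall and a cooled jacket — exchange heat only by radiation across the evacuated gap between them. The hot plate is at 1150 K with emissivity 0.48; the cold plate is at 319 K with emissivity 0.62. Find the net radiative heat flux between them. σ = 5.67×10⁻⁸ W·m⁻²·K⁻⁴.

For two infinite grey parallel plates, q = σ(T₁⁴ − T₂⁴)/(1/ε₁ + 1/ε₂ − 1).
T₁⁴ − T₂⁴ = 1.749×10¹² − 1.036×10¹⁰ = 1.739×10¹² K⁴.
1/ε₁ + 1/ε₂ − 1 = 2.083 + 1.613 − 1 = 2.696.
q = 5.67×10⁻⁸ × 1.739×10¹² / 2.696.

q ≈ 36600 W/m²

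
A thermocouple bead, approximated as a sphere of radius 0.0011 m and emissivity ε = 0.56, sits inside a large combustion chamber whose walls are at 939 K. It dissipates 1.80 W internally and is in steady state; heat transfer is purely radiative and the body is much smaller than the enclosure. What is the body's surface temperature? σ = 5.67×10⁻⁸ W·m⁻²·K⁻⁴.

T ≈ 1460 K

For a small grey body in a large enclosure, net radiated power = εσA(T⁴ − T_w⁴).
Steady state: P = εσA(T⁴ − T_w⁴) with A = 4πr² = 1.521×10⁻⁵ m².
T⁴ = P/(εσA) + T_w⁴ = 1.80/(0.56·5.67×10⁻⁸·1.521×10⁻⁵) + (939)⁴
    = 3.728×10¹² + 7.774×10¹¹ = 4.506×10¹² K⁴.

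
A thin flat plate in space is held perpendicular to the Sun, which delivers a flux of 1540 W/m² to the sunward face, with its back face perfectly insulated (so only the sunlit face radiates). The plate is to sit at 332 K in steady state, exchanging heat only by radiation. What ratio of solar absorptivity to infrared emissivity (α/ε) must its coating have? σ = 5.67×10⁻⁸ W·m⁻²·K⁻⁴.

α/ε ≈ 0.447

Balance: αS·A = εσ·1A·T⁴ ⇒ α/ε = σT⁴/S.
α/ε = 5.67×10⁻⁸·(332)⁴/1540 = 5.67×10⁻⁸·1.215×10¹⁰/1540.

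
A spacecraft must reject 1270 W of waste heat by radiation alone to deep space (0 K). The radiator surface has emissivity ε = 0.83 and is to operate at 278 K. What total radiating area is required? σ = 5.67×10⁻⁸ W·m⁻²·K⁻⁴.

A ≈ 4.52 m²

P = εσA T⁴ ⇒ A = P/(εσT⁴).
T⁴ = 5.973×10⁹ K⁴.
A = 1270/(0.83 × 5.67×10⁻⁸ × 5.973×10⁹).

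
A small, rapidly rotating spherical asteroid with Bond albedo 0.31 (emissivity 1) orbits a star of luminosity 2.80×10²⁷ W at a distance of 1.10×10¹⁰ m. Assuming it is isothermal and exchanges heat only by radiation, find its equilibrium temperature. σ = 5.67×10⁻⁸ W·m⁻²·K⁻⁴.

T ≈ 1540 K

First find the stellar flux at distance d: S = L/(4πd²) = 2.80×10²⁷/(4π·(1.10×10¹⁰)²) = 1.841×10⁶ W/m².
For an isothermal sphere, absorbed (1−a)S·πr² = emitted σ·4πr²·T⁴, so T⁴ = (1−a)S/(4σ).
T⁴ = 0.690·1.841×10⁶/(4·5.67×10⁻⁸) = 5.602×10¹² K⁴.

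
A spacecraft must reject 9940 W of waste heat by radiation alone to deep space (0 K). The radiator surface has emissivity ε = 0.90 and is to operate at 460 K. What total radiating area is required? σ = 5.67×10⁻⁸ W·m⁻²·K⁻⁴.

P = εσA T⁴ ⇒ A = P/(εσT⁴).
T⁴ = 4.477×10¹⁰ K⁴.
A = 9940/(0.90 × 5.67×10⁻⁸ × 4.477×10¹⁰).

A ≈ 4.35 m²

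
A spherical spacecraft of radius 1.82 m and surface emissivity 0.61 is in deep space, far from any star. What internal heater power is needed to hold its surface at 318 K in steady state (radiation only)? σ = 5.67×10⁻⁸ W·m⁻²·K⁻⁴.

P ≈ 14700 W

P = εσ·4πr²·T⁴.
4πr² = 41.62 m²; T⁴ = 1.023×10¹⁰ K⁴.
P = 0.61·5.67×10⁻⁸·41.62·1.023×10¹⁰.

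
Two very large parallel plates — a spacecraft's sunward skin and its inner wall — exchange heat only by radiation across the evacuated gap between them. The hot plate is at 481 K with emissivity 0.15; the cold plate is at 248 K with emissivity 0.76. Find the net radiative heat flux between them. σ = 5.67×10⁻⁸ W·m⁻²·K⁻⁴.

q ≈ 404 W/m²

For two infinite grey parallel plates, q = σ(T₁⁴ − T₂⁴)/(1/ε₁ + 1/ε₂ − 1).
T₁⁴ − T₂⁴ = 5.353×10¹⁰ − 3.783×10⁹ = 4.975×10¹⁰ K⁴.
1/ε₁ + 1/ε₂ − 1 = 6.667 + 1.316 − 1 = 6.982.
q = 5.67×10⁻⁸ × 4.975×10¹⁰ / 6.982.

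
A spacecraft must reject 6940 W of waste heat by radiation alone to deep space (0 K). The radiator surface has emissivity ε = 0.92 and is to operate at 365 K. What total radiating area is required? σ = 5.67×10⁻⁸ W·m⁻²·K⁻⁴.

A ≈ 7.50 m²

P = εσA T⁴ ⇒ A = P/(εσT⁴).
T⁴ = 1.775×10¹⁰ K⁴.
A = 6940/(0.92 × 5.67×10⁻⁸ × 1.775×10¹⁰).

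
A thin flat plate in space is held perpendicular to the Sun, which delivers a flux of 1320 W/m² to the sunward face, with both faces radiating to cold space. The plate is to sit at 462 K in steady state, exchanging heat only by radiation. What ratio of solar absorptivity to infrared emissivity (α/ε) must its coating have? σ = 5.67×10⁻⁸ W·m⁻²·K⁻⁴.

Balance: αS·A = εσ·2A·T⁴ ⇒ α/ε = 2σT⁴/S.
α/ε = 2·5.67×10⁻⁸·(462)⁴/1320 = 2·5.67×10⁻⁸·4.556×10¹⁰/1320.

α/ε ≈ 3.91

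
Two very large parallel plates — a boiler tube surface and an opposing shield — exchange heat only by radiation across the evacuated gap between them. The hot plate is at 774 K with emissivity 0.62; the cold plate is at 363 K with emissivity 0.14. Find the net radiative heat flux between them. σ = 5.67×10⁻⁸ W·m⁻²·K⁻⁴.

For two infinite grey parallel plates, q = σ(T₁⁴ − T₂⁴)/(1/ε₁ + 1/ε₂ − 1).
T₁⁴ − T₂⁴ = 3.589×10¹¹ − 1.736×10¹⁰ = 3.415×10¹¹ K⁴.
1/ε₁ + 1/ε₂ − 1 = 1.613 + 7.143 − 1 = 7.756.
q = 5.67×10⁻⁸ × 3.415×10¹¹ / 7.756.

q ≈ 2500 W/m²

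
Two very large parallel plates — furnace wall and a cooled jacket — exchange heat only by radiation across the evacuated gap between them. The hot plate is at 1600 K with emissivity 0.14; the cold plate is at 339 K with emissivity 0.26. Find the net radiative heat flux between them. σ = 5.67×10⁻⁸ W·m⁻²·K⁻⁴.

q ≈ 37100 W/m²

For two infinite grey parallel plates, q = σ(T₁⁴ − T₂⁴)/(1/ε₁ + 1/ε₂ − 1).
T₁⁴ − T₂⁴ = 6.554×10¹² − 1.321×10¹⁰ = 6.540×10¹² K⁴.
1/ε₁ + 1/ε₂ − 1 = 7.143 + 3.846 − 1 = 9.989.
q = 5.67×10⁻⁸ × 6.540×10¹² / 9.989.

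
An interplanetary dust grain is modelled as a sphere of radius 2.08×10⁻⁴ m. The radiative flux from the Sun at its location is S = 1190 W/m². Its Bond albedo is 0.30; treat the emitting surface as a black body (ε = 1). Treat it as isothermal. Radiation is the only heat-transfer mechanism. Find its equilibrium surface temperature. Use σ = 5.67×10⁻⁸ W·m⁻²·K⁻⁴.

T ≈ 246 K

At equilibrium, absorbed power = emitted power.
Absorbing cross-section = πr² = 1.359×10⁻⁷ m²; emitting surface = 4πr² = 5.437×10⁻⁷ m² (ratio 4).
(1−a)S·A_cross = εσ·A_surf·T⁴  ⇒  T⁴ = (1−a)S/(4σ).
T⁴ = 0.700·1190/(4·5.67×10⁻⁸) = 3.673×10⁹ K⁴.
T = (3.673×10⁹)^(1/4).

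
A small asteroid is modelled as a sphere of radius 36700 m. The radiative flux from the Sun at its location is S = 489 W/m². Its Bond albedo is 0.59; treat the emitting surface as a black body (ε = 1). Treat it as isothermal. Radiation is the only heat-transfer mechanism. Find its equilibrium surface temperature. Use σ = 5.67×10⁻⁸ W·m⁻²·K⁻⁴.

T ≈ 172 K

At equilibrium, absorbed power = emitted power.
Absorbing cross-section = πr² = 4.231×10⁹ m²; emitting surface = 4πr² = 1.693×10¹⁰ m² (ratio 4).
(1−a)S·A_cross = εσ·A_surf·T⁴  ⇒  T⁴ = (1−a)S/(4σ).
T⁴ = 0.410·489/(4·5.67×10⁻⁸) = 8.840×10⁸ K⁴.
T = (8.840×10⁸)^(1/4).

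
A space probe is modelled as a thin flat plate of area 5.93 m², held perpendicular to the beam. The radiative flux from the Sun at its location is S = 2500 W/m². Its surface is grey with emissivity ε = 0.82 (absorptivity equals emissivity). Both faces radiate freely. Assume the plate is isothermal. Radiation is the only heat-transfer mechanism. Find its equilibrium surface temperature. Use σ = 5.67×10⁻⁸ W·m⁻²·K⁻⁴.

T ≈ 385 K

At equilibrium, absorbed power = emitted power.
Absorbing cross-section = A = 5.930 m²; emitting surface = 2A = 11.86 m² (ratio 2).
εS·A_cross = εσ·A_surf·T⁴  ⇒  T⁴ = S/(2σ)   (ε cancels).
T⁴ = 2500/(2·5.67×10⁻⁸) = 2.205×10¹⁰ K⁴.
T = (2.205×10¹⁰)^(1/4).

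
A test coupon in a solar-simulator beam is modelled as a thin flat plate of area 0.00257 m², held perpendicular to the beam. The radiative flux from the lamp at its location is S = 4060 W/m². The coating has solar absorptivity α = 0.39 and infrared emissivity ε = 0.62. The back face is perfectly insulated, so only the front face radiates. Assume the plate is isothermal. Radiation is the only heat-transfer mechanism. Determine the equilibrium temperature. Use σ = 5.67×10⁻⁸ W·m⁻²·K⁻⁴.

T ≈ 461 K

At equilibrium, absorbed power = emitted power.
Absorbing cross-section = A = 0.002570 m²; emitting surface = A = 0.002570 m² (ratio 1).
αS·A_cross = εσ·A_surf·T⁴  ⇒  T⁴ = αS/(ε·1σ).
T⁴ = 0.390·4060/(0.62·1·5.67×10⁻⁸) = 4.504×10¹⁰ K⁴.
T = (4.504×10¹⁰)^(1/4).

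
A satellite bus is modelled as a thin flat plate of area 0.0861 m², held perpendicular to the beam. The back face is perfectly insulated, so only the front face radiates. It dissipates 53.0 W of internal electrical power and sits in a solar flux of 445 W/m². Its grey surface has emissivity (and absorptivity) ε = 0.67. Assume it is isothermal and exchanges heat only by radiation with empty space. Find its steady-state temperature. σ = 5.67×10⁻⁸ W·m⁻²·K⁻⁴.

T ≈ 394 K

At steady state, absorbed solar power + internal power = radiated power.
Absorbed: α·S·A_cross = 0.67·445·0.08610 = 25.67 W (cross-section A).
Total input = 25.67 + 53.0 = 78.67 W.
Radiated: εσ·A_surf·T⁴ with A_surf = A = 0.08610 m².
T⁴ = 78.67/(0.67·5.67×10⁻⁸·0.08610) = 2.405×10¹⁰ K⁴.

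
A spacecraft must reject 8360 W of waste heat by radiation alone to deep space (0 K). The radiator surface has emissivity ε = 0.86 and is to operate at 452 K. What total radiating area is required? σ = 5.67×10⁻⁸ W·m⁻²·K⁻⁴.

P = εσA T⁴ ⇒ A = P/(εσT⁴).
T⁴ = 4.174×10¹⁰ K⁴.
A = 8360/(0.86 × 5.67×10⁻⁸ × 4.174×10¹⁰).

A ≈ 4.11 m²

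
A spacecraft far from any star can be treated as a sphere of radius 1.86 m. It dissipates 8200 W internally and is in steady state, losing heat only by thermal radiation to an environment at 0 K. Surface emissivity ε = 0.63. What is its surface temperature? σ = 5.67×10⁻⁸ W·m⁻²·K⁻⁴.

T ≈ 270 K

Steady state: internal power = radiated power, P = εσA T⁴.
Radiating area A = 4πr² = 43.47 m².
T⁴ = P/(εσA) = 8200/(0.63·5.67×10⁻⁸·43.47) = 5.280×10⁹ K⁴.
T = (5.280×10⁹)^(1/4).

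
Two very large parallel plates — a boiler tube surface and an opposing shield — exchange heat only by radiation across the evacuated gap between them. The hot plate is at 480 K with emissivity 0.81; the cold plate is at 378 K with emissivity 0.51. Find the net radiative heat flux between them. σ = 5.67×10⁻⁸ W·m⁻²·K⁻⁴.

For two infinite grey parallel plates, q = σ(T₁⁴ − T₂⁴)/(1/ε₁ + 1/ε₂ − 1).
T₁⁴ − T₂⁴ = 5.308×10¹⁰ − 2.042×10¹⁰ = 3.267×10¹⁰ K⁴.
1/ε₁ + 1/ε₂ − 1 = 1.235 + 1.961 − 1 = 2.195.
q = 5.67×10⁻⁸ × 3.267×10¹⁰ / 2.195.

q ≈ 844 W/m²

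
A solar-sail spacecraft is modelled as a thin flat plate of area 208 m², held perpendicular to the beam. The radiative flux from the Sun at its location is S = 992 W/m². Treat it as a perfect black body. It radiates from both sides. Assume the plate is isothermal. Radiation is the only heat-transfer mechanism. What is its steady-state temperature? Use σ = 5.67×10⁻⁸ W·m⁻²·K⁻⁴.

T ≈ 306 K

At equilibrium, absorbed power = emitted power.
Absorbing cross-section = A = 208.0 m²; emitting surface = 2A = 416.0 m² (ratio 2).
S·A_cross = εσ·A_surf·T⁴  ⇒  T⁴ = S/(2σ).
T⁴ = 1.00·992/(2·5.67×10⁻⁸) = 8.748×10⁹ K⁴.
T = (8.748×10⁹)^(1/4).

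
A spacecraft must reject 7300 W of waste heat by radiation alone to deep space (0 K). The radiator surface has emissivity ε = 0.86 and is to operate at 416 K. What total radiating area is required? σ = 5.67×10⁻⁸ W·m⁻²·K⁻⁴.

P = εσA T⁴ ⇒ A = P/(εσT⁴).
T⁴ = 2.995×10¹⁰ K⁴.
A = 7300/(0.86 × 5.67×10⁻⁸ × 2.995×10¹⁰).

A ≈ 5.00 m²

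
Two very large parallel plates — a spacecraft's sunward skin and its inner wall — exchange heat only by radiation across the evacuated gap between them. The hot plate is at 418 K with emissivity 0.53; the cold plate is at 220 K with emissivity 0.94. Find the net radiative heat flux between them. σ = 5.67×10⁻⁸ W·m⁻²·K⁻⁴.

q ≈ 819 W/m²

For two infinite grey parallel plates, q = σ(T₁⁴ − T₂⁴)/(1/ε₁ + 1/ε₂ − 1).
T₁⁴ − T₂⁴ = 3.053×10¹⁰ − 2.343×10⁹ = 2.819×10¹⁰ K⁴.
1/ε₁ + 1/ε₂ − 1 = 1.887 + 1.064 − 1 = 1.951.
q = 5.67×10⁻⁸ × 2.819×10¹⁰ / 1.951.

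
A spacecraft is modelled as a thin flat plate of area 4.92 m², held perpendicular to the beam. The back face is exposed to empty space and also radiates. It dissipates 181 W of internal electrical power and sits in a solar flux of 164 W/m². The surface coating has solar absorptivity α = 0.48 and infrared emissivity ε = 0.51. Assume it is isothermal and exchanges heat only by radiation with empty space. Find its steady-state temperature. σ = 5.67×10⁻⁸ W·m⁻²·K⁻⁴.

At steady state, absorbed solar power + internal power = radiated power.
Absorbed: α·S·A_cross = 0.48·164·4.920 = 387.3 W (cross-section A).
Total input = 387.3 + 181 = 568.3 W.
Radiated: εσ·A_surf·T⁴ with A_surf = 2A = 9.840 m².
T⁴ = 568.3/(0.51·5.67×10⁻⁸·9.840) = 1.997×10⁹ K⁴.

T ≈ 211 K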